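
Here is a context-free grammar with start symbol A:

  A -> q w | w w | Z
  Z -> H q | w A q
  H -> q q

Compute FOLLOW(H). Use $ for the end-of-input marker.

{ q }

In Z -> H q: add FIRST(q) = { q }.
Union: FOLLOW(H) = { q }.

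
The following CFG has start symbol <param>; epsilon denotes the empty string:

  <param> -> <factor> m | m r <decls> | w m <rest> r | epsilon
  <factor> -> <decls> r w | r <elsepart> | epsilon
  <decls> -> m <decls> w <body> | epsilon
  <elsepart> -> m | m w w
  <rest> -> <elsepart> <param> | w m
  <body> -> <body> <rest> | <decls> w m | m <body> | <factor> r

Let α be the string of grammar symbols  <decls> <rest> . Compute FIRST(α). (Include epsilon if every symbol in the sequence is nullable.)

Add FIRST(<decls>)\{epsilon} = { m }; <decls> is nullable, continue.
Add FIRST(<rest>) = { m, w }; <rest> is not nullable, stop.

{ m, w }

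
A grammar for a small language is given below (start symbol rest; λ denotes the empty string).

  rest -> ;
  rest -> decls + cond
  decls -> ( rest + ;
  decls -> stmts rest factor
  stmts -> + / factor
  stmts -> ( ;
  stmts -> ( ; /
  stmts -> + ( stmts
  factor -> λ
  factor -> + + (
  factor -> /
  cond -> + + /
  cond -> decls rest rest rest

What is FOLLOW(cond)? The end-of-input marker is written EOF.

In rest -> decls + cond: cond is at the end, add FOLLOW(rest) = { EOF, (, +, /, ; }.
Union: FOLLOW(cond) = { EOF, (, +, /, ; }.

{ EOF, (, +, /, ; }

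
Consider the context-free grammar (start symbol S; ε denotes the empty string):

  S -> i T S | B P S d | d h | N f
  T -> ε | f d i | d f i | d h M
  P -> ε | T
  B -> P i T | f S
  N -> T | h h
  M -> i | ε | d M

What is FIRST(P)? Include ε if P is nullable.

P -> ε contributes ε.
From P -> T: add FIRST(T) = { d, f, ε } (including ε since T is nullable).
Union: FIRST(P) = { d, f, ε }.

{ d, f, ε }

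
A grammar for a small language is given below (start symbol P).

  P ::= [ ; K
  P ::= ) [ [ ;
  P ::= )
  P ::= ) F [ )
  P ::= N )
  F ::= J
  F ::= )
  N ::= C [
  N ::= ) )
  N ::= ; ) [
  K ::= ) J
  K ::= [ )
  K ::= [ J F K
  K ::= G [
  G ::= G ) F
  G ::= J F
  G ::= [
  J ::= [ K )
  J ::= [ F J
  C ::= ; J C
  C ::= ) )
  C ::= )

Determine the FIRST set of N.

From N ::= C [: add FIRST(C) = { ), ; }.
N ::= ) ) contributes {)}.
N ::= ; ) [ contributes {;}.
Union: FIRST(N) = { ), ; }.

{ ), ; }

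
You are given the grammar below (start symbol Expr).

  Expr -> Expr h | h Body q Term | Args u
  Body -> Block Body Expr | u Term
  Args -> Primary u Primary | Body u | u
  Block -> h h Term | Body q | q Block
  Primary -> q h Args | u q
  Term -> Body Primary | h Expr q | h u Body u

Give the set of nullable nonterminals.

{ } (none)

No nonterminal has an empty production or an RHS whose symbols are all nullable.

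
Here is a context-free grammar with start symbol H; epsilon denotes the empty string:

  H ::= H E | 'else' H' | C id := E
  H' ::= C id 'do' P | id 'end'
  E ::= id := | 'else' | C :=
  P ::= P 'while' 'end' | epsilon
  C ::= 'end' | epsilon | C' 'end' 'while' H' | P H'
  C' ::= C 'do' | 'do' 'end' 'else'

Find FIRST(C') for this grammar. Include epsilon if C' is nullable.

From C' ::= C 'do': C nullable, take FIRST(C) ∪ {'do'} = { 'do', 'end', 'while', id }.
C' ::= 'do' 'end' 'else' contributes {'do'}.
Union: FIRST(C') = { 'do', 'end', 'while', id }.

{ 'do', 'end', 'while', id }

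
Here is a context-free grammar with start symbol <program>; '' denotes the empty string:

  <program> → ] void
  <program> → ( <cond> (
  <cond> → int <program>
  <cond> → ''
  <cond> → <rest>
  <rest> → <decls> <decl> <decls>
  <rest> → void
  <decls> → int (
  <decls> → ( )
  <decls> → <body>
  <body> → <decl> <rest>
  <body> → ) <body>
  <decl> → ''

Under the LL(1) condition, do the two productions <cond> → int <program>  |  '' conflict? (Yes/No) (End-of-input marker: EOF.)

FIRST(int <program>) = { int } and FIRST('') = { '' }.
The second is nullable but FOLLOW(<cond>) = { ( } is disjoint from FIRST of the first.

No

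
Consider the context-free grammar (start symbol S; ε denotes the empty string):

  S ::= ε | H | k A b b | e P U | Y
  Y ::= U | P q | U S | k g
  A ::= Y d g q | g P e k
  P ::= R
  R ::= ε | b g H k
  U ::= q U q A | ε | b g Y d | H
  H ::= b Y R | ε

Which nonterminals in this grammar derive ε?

Directly nullable (have an ε-production): S, R, U, H.
Y ::= U with every symbol nullable, so Y is nullable.
P ::= R with every symbol nullable, so P is nullable.
No other nonterminal has a production whose RHS symbols are all nullable.

{ H, P, R, S, U, Y }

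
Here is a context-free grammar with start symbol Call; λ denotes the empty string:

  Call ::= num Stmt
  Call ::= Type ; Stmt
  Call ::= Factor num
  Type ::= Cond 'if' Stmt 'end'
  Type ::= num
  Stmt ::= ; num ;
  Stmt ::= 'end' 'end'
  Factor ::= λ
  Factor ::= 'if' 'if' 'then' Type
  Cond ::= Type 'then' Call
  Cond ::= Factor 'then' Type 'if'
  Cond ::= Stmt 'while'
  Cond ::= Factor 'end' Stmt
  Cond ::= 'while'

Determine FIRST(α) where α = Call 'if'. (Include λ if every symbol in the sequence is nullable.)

Add FIRST(Call) = { 'end', 'if', 'then', 'while', ;, num }; Call is not nullable, stop.

{ 'end', 'if', 'then', 'while', ;, num }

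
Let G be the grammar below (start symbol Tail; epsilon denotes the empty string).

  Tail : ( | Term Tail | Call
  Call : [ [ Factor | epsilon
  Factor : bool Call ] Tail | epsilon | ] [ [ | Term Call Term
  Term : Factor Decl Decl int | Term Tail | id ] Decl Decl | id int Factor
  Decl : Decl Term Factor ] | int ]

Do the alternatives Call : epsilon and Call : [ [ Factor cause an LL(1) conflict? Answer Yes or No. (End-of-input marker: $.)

FIRST(epsilon) = { epsilon } and FIRST([ [ Factor) = { [ }.
The first alternative is nullable and FOLLOW(Call) = { $, (, [, ], bool, id, int } shares [ with FIRST of the second — conflict.

Yes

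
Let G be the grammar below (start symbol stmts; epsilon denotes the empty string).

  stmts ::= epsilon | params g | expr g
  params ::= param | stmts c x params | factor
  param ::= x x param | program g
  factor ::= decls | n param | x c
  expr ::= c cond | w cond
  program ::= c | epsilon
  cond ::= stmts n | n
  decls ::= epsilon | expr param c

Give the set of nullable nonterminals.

{ decls, factor, params, program, stmts }

Directly nullable (have an epsilon-production): stmts, program, decls.
factor ::= decls with every symbol nullable, so factor is nullable.
params ::= factor with every symbol nullable, so params is nullable.
No other nonterminal has a production whose RHS symbols are all nullable.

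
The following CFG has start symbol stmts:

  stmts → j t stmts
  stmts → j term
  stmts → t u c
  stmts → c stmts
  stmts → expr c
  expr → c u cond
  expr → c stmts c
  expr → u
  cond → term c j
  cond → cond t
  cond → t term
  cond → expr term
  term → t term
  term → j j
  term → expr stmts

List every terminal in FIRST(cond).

{ c, j, t, u }

From cond → term c j: add FIRST(term) = { c, j, t, u }.
From cond → cond t: add FIRST(cond) = { c, j, t, u }.
cond → t term contributes {t}.
From cond → expr term: add FIRST(expr) = { c, u }.
Union: FIRST(cond) = { c, j, t, u }.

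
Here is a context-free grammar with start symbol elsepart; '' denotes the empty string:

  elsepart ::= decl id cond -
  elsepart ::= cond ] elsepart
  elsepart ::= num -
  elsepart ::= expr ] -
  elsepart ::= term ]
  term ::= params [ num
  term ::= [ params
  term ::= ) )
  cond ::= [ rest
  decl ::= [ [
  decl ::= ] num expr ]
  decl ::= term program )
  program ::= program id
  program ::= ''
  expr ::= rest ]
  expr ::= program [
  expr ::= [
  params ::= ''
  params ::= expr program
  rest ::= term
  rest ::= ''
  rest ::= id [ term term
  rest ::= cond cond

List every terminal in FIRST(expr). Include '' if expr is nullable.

{ ), [, ], id }

From expr ::= rest ]: rest nullable, take FIRST(rest) ∪ {]} = { ), [, ], id }.
From expr ::= program [: program nullable, take FIRST(program) ∪ {[} = { [, id }.
expr ::= [ contributes {[}.
Union: FIRST(expr) = { ), [, ], id }.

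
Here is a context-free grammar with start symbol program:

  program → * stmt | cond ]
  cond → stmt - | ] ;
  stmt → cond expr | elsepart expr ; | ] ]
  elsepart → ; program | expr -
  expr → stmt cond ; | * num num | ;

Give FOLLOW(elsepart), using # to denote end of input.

In stmt → elsepart expr ;: add FIRST(expr ;) = { *, ;, ] }.
Union: FOLLOW(elsepart) = { *, ;, ] }.

{ *, ;, ] }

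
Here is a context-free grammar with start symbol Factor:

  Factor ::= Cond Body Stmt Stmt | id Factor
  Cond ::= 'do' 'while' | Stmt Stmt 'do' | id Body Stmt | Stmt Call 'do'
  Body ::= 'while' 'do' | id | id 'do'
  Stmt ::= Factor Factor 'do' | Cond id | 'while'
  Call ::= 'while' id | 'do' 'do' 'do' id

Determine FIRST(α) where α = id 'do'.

id is a terminal; add {id} and stop.

{ id }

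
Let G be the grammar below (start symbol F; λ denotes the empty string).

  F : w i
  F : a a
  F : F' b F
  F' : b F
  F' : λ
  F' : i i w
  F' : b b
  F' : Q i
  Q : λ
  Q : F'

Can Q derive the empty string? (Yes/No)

Q has an λ-production, so Q ⇒ λ.

Yes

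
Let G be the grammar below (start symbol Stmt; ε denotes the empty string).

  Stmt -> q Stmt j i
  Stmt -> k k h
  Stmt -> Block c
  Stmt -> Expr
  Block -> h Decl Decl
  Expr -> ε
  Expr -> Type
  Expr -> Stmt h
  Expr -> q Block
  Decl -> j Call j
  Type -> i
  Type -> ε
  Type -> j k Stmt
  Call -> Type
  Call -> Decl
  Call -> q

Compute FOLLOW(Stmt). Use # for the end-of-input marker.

{ #, h, j }

Stmt is the start symbol, so # ∈ FOLLOW(Stmt).
In Stmt -> q Stmt j i: add FIRST(j i) = { j }.
In Expr -> Stmt h: add FIRST(h) = { h }.
In Type -> j k Stmt: Stmt is at the end, add FOLLOW(Type) = { #, h, j }.
Union: FOLLOW(Stmt) = { #, h, j }.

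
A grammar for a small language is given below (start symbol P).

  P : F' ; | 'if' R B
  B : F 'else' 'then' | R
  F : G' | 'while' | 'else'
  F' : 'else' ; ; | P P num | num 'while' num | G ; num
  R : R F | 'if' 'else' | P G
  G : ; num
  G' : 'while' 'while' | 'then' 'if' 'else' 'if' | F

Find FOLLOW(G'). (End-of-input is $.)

{ $, 'else', 'if', 'then', 'while', ;, num }

In F : G': G' is at the end, add FOLLOW(F) = { $, 'else', 'if', 'then', 'while', ;, num }.
Union: FOLLOW(G') = { $, 'else', 'if', 'then', 'while', ;, num }.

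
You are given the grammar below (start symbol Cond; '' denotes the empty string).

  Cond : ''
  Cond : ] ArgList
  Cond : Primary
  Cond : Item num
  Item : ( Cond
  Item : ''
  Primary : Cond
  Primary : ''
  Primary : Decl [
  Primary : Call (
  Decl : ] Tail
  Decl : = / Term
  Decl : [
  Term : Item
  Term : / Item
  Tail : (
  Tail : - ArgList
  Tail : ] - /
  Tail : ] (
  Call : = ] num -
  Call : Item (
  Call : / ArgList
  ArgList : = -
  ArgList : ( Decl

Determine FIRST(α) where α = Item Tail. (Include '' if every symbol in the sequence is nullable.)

Add FIRST(Item)\{''} = { ( }; Item is nullable, continue.
Add FIRST(Tail) = { (, -, ] }; Tail is not nullable, stop.

{ (, -, ] }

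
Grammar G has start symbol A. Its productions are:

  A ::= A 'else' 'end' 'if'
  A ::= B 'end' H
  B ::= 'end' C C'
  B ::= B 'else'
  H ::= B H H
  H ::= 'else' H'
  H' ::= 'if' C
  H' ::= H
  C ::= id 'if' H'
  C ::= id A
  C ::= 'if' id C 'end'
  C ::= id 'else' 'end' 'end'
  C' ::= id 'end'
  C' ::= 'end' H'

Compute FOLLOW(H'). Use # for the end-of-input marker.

In H ::= 'else' H': H' is at the end, add FOLLOW(H) = { #, 'else', 'end', id }.
In C ::= id 'if' H': H' is at the end, add FOLLOW(C) = { #, 'else', 'end', id }.
In C' ::= 'end' H': H' is at the end, add FOLLOW(C') = { 'else', 'end' }.
Union: FOLLOW(H') = { #, 'else', 'end', id }.

{ #, 'else', 'end', id }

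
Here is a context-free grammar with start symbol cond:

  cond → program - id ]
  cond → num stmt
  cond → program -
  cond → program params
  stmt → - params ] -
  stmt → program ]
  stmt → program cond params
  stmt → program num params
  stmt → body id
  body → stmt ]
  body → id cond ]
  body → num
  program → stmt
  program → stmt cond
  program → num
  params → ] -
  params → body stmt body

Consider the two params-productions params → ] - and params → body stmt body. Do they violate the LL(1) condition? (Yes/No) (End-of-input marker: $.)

No

FIRST(] -) = { ] } and FIRST(body stmt body) = { -, id, num }.
The FIRST sets are disjoint and neither alternative is nullable — no conflict.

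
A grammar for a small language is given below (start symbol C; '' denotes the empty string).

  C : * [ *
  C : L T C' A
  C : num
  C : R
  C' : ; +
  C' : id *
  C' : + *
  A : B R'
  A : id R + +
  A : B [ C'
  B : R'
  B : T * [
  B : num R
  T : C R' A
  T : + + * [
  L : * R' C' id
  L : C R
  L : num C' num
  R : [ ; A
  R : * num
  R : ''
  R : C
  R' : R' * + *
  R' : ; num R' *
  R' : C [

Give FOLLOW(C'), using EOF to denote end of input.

In C : L T C' A: add FIRST(A) = { *, +, ;, [, id, num }.
In A : B [ C': C' is at the end, add FOLLOW(A) = { EOF, *, +, ;, [, id, num }.
In L : * R' C' id: add FIRST(id) = { id }.
In L : num C' num: add FIRST(num) = { num }.
Union: FOLLOW(C') = { EOF, *, +, ;, [, id, num }.

{ EOF, *, +, ;, [, id, num }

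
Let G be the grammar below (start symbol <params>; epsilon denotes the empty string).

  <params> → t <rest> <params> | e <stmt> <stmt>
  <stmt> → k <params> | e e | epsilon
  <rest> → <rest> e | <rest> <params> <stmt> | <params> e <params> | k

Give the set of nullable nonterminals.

{ <stmt> }

Directly nullable (have an epsilon-production): <stmt>.
No other nonterminal has a production whose RHS symbols are all nullable.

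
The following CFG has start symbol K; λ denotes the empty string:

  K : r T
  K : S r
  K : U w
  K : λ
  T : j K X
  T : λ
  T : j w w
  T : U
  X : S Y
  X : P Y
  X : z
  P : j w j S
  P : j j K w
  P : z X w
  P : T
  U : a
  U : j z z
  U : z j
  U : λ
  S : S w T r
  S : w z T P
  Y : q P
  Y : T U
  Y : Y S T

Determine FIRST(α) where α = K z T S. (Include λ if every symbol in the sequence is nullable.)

Add FIRST(K)\{λ} = { a, j, r, w, z }; K is nullable, continue.
z is a terminal; add {z} and stop.

{ a, j, r, w, z }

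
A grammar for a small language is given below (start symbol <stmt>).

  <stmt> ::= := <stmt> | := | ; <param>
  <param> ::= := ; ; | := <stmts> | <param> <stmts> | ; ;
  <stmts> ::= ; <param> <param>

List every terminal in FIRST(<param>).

<param> ::= := ; ; contributes {:=}.
<param> ::= := <stmts> contributes {:=}.
From <param> ::= <param> <stmts>: add FIRST(<param>) = { :=, ; }.
<param> ::= ; ; contributes {;}.
Union: FIRST(<param>) = { :=, ; }.

{ :=, ; }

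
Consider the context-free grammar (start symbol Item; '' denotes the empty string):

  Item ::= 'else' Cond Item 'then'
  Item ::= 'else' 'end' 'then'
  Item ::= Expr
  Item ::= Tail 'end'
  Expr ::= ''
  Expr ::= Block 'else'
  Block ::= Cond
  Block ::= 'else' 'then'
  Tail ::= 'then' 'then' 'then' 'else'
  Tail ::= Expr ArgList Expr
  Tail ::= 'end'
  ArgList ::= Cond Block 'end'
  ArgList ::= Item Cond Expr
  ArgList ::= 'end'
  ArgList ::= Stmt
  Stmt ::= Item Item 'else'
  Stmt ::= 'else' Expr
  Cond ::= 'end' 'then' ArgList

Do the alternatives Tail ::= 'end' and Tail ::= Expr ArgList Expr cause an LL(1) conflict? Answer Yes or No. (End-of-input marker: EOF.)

Yes

FIRST('end') = { 'end' } and FIRST(Expr ArgList Expr) = { 'else', 'end', 'then' }.
Both contain 'end', so the two alternatives are not disjoint — LL(1) conflict.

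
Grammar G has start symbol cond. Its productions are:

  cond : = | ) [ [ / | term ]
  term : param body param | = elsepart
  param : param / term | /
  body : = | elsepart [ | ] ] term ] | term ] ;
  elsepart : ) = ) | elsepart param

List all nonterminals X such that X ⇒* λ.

No nonterminal has an empty production or an RHS whose symbols are all nullable.

{ } (none)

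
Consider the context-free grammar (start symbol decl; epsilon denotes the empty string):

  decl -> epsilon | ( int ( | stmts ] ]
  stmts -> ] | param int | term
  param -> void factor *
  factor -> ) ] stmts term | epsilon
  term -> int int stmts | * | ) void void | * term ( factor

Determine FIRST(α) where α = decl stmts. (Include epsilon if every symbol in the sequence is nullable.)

Add FIRST(decl)\{epsilon} = { (, ), *, ], int, void }; decl is nullable, continue.
Add FIRST(stmts) = { ), *, ], int, void }; stmts is not nullable, stop.

{ (, ), *, ], int, void }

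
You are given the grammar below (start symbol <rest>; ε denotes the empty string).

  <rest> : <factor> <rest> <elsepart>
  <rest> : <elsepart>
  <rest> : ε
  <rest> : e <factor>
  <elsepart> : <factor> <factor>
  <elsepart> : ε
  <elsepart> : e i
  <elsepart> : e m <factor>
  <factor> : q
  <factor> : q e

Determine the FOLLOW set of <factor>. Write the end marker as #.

In <rest> : <factor> <rest> <elsepart>: add FIRST(<rest> <elsepart>)\{ε} = { e, q }.
  Since <rest> <elsepart> is nullable, also add FOLLOW(<rest>) = { #, e, q }.
In <rest> : e <factor>: <factor> is at the end, add FOLLOW(<rest>) = { #, e, q }.
In <elsepart> : <factor> <factor>: add FIRST(<factor>) = { q }.
In <elsepart> : <factor> <factor>: <factor> is at the end, add FOLLOW(<elsepart>) = { #, e, q }.
In <elsepart> : e m <factor>: <factor> is at the end, add FOLLOW(<elsepart>) = { #, e, q }.
Union: FOLLOW(<factor>) = { #, e, q }.

{ #, e, q }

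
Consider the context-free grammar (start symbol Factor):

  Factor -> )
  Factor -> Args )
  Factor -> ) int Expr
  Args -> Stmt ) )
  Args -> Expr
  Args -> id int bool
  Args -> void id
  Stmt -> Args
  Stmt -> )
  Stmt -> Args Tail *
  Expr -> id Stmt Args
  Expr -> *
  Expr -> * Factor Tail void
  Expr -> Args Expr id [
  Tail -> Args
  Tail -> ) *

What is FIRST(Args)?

{ ), *, id, void }

From Args -> Stmt ) ): add FIRST(Stmt) = { ), *, id, void }.
From Args -> Expr: add FIRST(Expr) = { ), *, id, void }.
Args -> id int bool contributes {id}.
Args -> void id contributes {void}.
Union: FIRST(Args) = { ), *, id, void }.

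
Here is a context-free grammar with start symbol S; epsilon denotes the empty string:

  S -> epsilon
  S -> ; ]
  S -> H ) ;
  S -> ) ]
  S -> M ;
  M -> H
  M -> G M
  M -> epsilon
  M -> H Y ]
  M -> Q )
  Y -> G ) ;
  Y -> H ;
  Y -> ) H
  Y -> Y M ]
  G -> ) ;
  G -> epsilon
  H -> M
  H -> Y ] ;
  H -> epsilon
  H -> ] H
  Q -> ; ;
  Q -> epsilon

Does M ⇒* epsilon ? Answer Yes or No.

Yes

M has an epsilon-production, so M ⇒ epsilon.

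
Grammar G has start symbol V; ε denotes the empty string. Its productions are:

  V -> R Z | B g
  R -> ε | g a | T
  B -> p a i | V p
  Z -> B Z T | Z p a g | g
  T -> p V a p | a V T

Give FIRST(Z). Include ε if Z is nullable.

From Z -> B Z T: add FIRST(B) = { a, g, p }.
From Z -> Z p a g: add FIRST(Z) = { a, g, p }.
Z -> g contributes {g}.
Union: FIRST(Z) = { a, g, p }.

{ a, g, p }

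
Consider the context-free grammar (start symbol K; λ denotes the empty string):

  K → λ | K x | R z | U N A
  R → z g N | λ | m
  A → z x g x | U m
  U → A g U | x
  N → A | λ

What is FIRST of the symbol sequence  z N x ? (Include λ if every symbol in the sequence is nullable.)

{ z }

z is a terminal; add {z} and stop.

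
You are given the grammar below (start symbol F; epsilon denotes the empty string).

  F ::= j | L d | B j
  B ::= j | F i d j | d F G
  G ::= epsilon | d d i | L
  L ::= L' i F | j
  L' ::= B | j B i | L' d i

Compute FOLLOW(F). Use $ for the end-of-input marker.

F is the start symbol, so $ ∈ FOLLOW(F).
In B ::= F i d j: add FIRST(i d j) = { i }.
In B ::= d F G: add FIRST(G)\{epsilon} = { d, j }.
  Since G is nullable, also add FOLLOW(B) = { d, i, j }.
In L ::= L' i F: F is at the end, add FOLLOW(L) = { d, i, j }.
Union: FOLLOW(F) = { $, d, i, j }.

{ $, d, i, j }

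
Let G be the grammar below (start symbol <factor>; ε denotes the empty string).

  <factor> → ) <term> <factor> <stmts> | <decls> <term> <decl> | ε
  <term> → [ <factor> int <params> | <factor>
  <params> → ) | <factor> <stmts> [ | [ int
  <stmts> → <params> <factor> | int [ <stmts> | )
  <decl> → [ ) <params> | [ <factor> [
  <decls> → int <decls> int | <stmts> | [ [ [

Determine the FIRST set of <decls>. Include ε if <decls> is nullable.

{ ), [, int }

<decls> → int <decls> int contributes {int}.
From <decls> → <stmts>: add FIRST(<stmts>) = { ), [, int }.
<decls> → [ [ [ contributes {[}.
Union: FIRST(<decls>) = { ), [, int }.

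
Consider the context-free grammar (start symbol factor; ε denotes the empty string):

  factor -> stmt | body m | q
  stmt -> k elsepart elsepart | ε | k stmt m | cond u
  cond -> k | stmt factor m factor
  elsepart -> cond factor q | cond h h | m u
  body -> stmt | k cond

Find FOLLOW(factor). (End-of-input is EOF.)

{ EOF, h, k, m, q, u }

factor is the start symbol, so EOF ∈ FOLLOW(factor).
In cond -> stmt factor m factor: add FIRST(m factor) = { m }.
In cond -> stmt factor m factor: factor is at the end, add FOLLOW(cond) = { h, k, m, q, u }.
In elsepart -> cond factor q: add FIRST(q) = { q }.
Union: FOLLOW(factor) = { EOF, h, k, m, q, u }.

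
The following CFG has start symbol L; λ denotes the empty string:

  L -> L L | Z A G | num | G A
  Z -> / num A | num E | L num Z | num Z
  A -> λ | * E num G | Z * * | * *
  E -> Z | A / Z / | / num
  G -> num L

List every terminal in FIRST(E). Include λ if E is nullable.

From E -> Z: add FIRST(Z) = { /, num }.
From E -> A / Z /: A nullable, take FIRST(A) ∪ {/} = { *, /, num }.
E -> / num contributes {/}.
Union: FIRST(E) = { *, /, num }.

{ *, /, num }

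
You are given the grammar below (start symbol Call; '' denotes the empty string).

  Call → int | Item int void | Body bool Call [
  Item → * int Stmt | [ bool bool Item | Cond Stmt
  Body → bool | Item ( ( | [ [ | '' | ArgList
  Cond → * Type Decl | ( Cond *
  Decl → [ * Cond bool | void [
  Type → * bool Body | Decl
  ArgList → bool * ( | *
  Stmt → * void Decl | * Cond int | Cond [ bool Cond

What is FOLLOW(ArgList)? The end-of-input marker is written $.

In Body → ArgList: ArgList is at the end, add FOLLOW(Body) = { [, bool, void }.
Union: FOLLOW(ArgList) = { [, bool, void }.

{ [, bool, void }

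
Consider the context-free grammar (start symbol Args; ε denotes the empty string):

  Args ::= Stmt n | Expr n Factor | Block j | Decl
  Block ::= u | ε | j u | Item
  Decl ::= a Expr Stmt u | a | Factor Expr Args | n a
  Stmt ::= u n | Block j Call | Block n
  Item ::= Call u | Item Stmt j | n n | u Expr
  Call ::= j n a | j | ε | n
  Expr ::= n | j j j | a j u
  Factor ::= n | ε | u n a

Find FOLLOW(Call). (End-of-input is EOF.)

In Stmt ::= Block j Call: Call is at the end, add FOLLOW(Stmt) = { j, n, u }.
In Item ::= Call u: add FIRST(u) = { u }.
Union: FOLLOW(Call) = { j, n, u }.

{ j, n, u }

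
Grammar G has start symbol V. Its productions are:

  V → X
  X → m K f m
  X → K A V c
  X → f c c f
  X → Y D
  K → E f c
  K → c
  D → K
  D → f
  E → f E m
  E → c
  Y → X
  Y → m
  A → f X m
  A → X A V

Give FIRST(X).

{ c, f, m }

X → m K f m contributes {m}.
From X → K A V c: add FIRST(K) = { c, f }.
X → f c c f contributes {f}.
From X → Y D: add FIRST(Y) = { c, f, m }.
Union: FIRST(X) = { c, f, m }.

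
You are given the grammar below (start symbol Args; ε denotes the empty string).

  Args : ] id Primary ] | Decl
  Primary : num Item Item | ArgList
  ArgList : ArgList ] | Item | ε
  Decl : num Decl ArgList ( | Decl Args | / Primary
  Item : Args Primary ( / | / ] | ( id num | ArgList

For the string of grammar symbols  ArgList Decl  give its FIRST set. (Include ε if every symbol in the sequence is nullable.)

{ (, /, ], num }

Add FIRST(ArgList)\{ε} = { (, /, ], num }; ArgList is nullable, continue.
Add FIRST(Decl) = { /, num }; Decl is not nullable, stop.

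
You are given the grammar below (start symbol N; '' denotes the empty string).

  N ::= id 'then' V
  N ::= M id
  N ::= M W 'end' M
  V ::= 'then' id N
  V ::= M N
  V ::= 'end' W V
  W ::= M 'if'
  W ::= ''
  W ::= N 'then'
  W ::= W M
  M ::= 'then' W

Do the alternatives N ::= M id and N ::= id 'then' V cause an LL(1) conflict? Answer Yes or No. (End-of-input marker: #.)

FIRST(M id) = { 'then' } and FIRST(id 'then' V) = { id }.
The FIRST sets are disjoint and neither alternative is nullable — no conflict.

No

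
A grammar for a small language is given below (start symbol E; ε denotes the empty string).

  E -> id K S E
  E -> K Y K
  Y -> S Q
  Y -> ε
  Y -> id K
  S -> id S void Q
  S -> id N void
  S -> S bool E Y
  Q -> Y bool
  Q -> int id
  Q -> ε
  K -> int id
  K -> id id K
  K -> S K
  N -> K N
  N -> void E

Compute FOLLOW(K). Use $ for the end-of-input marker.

{ $, bool, id, int, void }

In E -> id K S E: add FIRST(S E) = { id }.
In E -> K Y K: add FIRST(Y K) = { id, int }.
In E -> K Y K: K is at the end, add FOLLOW(E) = { $, bool, id, int, void }.
In Y -> id K: K is at the end, add FOLLOW(Y) = { bool, id, int, void }.
In K -> id id K: K is at the end, add FOLLOW(K) = { $, bool, id, int, void }.
In K -> S K: K is at the end, add FOLLOW(K) = { $, bool, id, int, void }.
In N -> K N: add FIRST(N) = { id, int, void }.
Union: FOLLOW(K) = { $, bool, id, int, void }.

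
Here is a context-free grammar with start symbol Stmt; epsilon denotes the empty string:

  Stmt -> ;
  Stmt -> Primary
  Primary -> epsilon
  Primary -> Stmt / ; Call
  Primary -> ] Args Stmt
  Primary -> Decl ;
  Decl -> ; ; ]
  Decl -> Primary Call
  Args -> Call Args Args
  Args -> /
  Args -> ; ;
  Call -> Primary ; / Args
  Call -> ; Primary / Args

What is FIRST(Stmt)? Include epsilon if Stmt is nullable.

Stmt -> ; contributes {;}.
From Stmt -> Primary: add FIRST(Primary) = { /, ;, ], epsilon } (including epsilon since Primary is nullable).
Union: FIRST(Stmt) = { /, ;, ], epsilon }.

{ /, ;, ], epsilon }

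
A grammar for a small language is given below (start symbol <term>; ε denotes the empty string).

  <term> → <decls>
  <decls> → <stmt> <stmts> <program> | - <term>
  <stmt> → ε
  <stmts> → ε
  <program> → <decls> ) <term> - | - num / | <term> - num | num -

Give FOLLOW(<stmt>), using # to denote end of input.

{ -, num }

In <decls> → <stmt> <stmts> <program>: add FIRST(<stmts> <program>) = { -, num }.
Union: FOLLOW(<stmt>) = { -, num }.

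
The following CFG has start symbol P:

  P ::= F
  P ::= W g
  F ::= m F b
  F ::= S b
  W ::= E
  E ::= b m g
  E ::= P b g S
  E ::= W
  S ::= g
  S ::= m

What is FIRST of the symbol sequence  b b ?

{ b }

b is a terminal; add {b} and stop.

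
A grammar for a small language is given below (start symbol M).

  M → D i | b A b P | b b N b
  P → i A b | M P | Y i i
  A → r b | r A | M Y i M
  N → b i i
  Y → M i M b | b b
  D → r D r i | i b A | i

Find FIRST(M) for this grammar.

From M → D i: add FIRST(D) = { i, r }.
M → b A b P contributes {b}.
M → b b N b contributes {b}.
Union: FIRST(M) = { b, i, r }.

{ b, i, r }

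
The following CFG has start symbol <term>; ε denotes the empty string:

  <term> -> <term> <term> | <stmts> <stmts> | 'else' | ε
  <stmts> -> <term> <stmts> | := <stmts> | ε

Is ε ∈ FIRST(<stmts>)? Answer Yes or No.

<stmts> has an ε-production, so <stmts> ⇒ ε.

Yes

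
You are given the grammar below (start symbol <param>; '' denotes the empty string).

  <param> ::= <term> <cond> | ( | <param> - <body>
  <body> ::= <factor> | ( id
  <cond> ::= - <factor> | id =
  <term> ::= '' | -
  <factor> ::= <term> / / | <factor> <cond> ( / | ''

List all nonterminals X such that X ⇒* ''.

{ <body>, <factor>, <term> }

Directly nullable (have an ''-production): <term>, <factor>.
<body> ::= <factor> with every symbol nullable, so <body> is nullable.
No other nonterminal has a production whose RHS symbols are all nullable.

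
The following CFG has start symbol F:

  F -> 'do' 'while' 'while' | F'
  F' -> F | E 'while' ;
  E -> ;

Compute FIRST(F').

From F' -> F: add FIRST(F) = { 'do', ; }.
From F' -> E 'while' ;: add FIRST(E) = { ; }.
Union: FIRST(F') = { 'do', ; }.

{ 'do', ; }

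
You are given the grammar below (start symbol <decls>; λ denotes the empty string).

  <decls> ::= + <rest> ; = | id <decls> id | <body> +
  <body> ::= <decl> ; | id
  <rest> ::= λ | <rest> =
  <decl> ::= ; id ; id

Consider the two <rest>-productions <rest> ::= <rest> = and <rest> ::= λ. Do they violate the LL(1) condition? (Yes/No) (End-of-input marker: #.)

Yes

FIRST(<rest> =) = { = } and FIRST(λ) = { λ }.
The second alternative is nullable and FOLLOW(<rest>) = { ;, = } shares = with FIRST of the first — conflict.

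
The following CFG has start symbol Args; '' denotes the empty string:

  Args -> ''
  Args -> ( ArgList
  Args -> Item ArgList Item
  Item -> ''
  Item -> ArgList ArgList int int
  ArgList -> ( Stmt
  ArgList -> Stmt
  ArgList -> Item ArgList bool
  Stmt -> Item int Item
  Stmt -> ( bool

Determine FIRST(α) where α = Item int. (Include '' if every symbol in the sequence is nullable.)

Add FIRST(Item)\{''} = { (, int }; Item is nullable, continue.
int is a terminal; add {int} and stop.

{ (, int }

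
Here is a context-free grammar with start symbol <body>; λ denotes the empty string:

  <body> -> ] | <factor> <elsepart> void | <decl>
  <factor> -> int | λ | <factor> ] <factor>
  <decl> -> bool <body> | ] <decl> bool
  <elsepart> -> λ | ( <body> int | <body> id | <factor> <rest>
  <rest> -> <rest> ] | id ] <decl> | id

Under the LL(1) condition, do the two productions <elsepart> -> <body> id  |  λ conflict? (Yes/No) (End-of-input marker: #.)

Yes

FIRST(<body> id) = { (, ], bool, id, int, void } and FIRST(λ) = { λ }.
The second alternative is nullable and FOLLOW(<elsepart>) = { void } shares void with FIRST of the first — conflict.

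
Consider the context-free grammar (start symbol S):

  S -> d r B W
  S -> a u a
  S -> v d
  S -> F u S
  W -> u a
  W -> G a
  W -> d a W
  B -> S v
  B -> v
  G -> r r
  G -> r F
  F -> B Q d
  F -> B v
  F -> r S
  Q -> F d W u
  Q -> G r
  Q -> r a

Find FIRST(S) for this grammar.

{ a, d, r, v }

S -> d r B W contributes {d}.
S -> a u a contributes {a}.
S -> v d contributes {v}.
From S -> F u S: add FIRST(F) = { a, d, r, v }.
Union: FIRST(S) = { a, d, r, v }.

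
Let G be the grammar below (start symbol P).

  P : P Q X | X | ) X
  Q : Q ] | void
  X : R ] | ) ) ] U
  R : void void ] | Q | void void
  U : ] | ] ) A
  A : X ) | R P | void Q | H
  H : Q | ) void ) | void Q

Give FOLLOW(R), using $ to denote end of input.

{ ), ], void }

In X : R ]: add FIRST(]) = { ] }.
In A : R P: add FIRST(P) = { ), void }.
Union: FOLLOW(R) = { ), ], void }.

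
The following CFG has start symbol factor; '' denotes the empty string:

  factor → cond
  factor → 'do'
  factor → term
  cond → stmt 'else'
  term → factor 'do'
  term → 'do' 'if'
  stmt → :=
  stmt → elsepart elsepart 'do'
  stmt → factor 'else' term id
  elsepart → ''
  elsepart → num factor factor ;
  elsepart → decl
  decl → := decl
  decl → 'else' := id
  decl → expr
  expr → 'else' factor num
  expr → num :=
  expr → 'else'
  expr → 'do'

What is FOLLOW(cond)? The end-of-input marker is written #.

In factor → cond: cond is at the end, add FOLLOW(factor) = { #, 'do', 'else', :=, ;, num }.
Union: FOLLOW(cond) = { #, 'do', 'else', :=, ;, num }.

{ #, 'do', 'else', :=, ;, num }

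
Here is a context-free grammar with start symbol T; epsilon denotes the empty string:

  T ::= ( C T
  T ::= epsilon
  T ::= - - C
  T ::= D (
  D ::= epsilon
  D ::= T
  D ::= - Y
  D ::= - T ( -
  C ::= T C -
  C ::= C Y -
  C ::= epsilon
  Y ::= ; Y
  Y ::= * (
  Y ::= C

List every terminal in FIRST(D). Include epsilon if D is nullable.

D ::= epsilon contributes epsilon.
From D ::= T: add FIRST(T) = { (, -, epsilon } (including epsilon since T is nullable).
D ::= - Y contributes {-}.
D ::= - T ( - contributes {-}.
Union: FIRST(D) = { (, -, epsilon }.

{ (, -, epsilon }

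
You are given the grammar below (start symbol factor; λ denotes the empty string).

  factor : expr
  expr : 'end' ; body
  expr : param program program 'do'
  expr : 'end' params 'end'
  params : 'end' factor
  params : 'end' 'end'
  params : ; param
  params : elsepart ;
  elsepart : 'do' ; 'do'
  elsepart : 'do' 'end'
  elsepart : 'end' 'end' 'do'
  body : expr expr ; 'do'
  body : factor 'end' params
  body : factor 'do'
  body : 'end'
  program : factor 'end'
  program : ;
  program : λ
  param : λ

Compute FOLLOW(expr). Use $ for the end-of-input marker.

{ $, 'do', 'end', ; }

In factor : expr: expr is at the end, add FOLLOW(factor) = { $, 'do', 'end', ; }.
In body : expr expr ; 'do': add FIRST(expr ; 'do') = { 'do', 'end', ; }.
In body : expr expr ; 'do': add FIRST(; 'do') = { ; }.
Union: FOLLOW(expr) = { $, 'do', 'end', ; }.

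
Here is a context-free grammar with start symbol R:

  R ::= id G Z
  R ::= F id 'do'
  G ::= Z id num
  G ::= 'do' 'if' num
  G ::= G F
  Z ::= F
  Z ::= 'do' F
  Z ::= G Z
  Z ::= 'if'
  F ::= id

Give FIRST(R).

R ::= id G Z contributes {id}.
From R ::= F id 'do': add FIRST(F) = { id }.
Union: FIRST(R) = { id }.

{ id }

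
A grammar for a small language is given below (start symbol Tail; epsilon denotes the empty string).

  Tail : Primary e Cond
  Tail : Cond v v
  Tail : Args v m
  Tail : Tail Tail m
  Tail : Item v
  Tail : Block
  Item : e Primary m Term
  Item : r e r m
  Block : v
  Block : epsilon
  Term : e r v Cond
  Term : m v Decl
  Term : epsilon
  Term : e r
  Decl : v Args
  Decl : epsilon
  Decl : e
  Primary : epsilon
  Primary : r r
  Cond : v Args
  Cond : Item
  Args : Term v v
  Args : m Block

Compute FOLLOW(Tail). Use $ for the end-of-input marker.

Tail is the start symbol, so $ ∈ FOLLOW(Tail).
In Tail : Tail Tail m: add FIRST(Tail m) = { e, m, r, v }.
In Tail : Tail Tail m: add FIRST(m) = { m }.
Union: FOLLOW(Tail) = { $, e, m, r, v }.

{ $, e, m, r, v }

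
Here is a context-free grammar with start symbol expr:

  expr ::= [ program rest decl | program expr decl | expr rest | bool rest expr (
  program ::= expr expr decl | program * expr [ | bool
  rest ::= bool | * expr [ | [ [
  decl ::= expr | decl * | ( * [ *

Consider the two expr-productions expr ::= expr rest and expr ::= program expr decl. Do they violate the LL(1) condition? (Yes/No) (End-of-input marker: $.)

Yes

FIRST(expr rest) = { [, bool } and FIRST(program expr decl) = { [, bool }.
Both contain [, so the two alternatives are not disjoint — LL(1) conflict.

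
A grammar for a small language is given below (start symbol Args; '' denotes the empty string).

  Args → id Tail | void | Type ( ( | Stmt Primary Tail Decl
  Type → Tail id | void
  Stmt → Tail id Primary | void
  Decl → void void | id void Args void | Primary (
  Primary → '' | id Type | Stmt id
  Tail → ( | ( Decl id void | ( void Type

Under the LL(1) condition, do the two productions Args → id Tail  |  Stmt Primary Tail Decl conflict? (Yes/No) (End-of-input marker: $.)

FIRST(id Tail) = { id } and FIRST(Stmt Primary Tail Decl) = { (, void }.
The FIRST sets are disjoint and neither alternative is nullable — no conflict.

No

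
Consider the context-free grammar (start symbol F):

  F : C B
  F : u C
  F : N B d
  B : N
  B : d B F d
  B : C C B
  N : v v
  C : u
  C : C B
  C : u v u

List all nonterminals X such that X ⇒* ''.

No nonterminal has an empty production or an RHS whose symbols are all nullable.

{ } (none)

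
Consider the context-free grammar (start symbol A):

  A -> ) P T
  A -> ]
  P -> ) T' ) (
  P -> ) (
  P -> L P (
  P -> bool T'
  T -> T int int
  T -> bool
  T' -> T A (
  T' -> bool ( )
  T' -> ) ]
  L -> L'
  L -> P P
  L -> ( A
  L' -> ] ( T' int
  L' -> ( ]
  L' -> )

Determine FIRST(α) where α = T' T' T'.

{ ), bool }

Add FIRST(T') = { ), bool }; T' is not nullable, stop.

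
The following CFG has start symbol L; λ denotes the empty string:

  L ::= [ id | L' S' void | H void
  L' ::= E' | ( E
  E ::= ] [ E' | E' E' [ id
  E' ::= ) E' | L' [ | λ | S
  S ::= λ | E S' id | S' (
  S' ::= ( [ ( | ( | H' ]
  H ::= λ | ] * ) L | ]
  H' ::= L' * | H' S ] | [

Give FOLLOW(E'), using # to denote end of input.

In L' ::= E': E' is at the end, add FOLLOW(L') = { (, ), *, [, ] }.
In E ::= ] [ E': E' is at the end, add FOLLOW(E) = { (, ), *, [, ] }.
In E ::= E' E' [ id: add FIRST(E' [ id) = { (, ), *, [, ] }.
In E ::= E' E' [ id: add FIRST([ id) = { [ }.
In E' ::= ) E': E' is at the end, add FOLLOW(E') = { (, ), *, [, ] }.
Union: FOLLOW(E') = { (, ), *, [, ] }.

{ (, ), *, [, ] }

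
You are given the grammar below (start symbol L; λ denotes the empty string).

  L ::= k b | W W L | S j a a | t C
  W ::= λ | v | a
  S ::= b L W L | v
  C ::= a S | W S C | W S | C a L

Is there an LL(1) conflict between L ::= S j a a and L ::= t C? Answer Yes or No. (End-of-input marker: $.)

FIRST(S j a a) = { b, v } and FIRST(t C) = { t }.
The FIRST sets are disjoint and neither alternative is nullable — no conflict.

No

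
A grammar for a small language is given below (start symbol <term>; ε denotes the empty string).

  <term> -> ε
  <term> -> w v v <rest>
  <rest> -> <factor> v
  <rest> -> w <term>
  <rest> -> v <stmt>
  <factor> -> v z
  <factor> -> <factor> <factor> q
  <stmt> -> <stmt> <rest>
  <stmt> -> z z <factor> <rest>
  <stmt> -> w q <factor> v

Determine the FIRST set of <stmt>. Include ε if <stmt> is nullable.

{ w, z }

From <stmt> -> <stmt> <rest>: add FIRST(<stmt>) = { w, z }.
<stmt> -> z z <factor> <rest> contributes {z}.
<stmt> -> w q <factor> v contributes {w}.
Union: FIRST(<stmt>) = { w, z }.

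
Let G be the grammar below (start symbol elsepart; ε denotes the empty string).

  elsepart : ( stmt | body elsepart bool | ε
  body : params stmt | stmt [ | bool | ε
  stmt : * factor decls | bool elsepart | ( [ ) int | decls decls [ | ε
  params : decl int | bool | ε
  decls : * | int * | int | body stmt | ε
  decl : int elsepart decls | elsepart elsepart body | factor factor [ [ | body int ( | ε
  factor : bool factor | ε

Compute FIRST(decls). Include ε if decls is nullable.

decls : * contributes {*}.
decls : int * contributes {int}.
decls : int contributes {int}.
From decls : body stmt: body, stmt nullable, take FIRST(body) ∪ FIRST(stmt) = { (, *, [, bool, int }; also ε since the whole RHS is nullable.
decls : ε contributes ε.
Union: FIRST(decls) = { (, *, [, bool, int, ε }.

{ (, *, [, bool, int, ε }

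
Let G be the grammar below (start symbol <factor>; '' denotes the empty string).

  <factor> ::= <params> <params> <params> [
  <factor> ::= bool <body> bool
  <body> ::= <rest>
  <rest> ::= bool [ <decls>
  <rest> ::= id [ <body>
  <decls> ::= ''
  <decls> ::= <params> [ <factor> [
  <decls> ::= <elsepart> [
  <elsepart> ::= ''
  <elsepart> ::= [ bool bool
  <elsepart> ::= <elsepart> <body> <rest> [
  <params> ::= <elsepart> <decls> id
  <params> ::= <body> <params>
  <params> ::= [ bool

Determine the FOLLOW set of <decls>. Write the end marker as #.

{ [, bool, id }

In <rest> ::= bool [ <decls>: <decls> is at the end, add FOLLOW(<rest>) = { [, bool, id }.
In <params> ::= <elsepart> <decls> id: add FIRST(id) = { id }.
Union: FOLLOW(<decls>) = { [, bool, id }.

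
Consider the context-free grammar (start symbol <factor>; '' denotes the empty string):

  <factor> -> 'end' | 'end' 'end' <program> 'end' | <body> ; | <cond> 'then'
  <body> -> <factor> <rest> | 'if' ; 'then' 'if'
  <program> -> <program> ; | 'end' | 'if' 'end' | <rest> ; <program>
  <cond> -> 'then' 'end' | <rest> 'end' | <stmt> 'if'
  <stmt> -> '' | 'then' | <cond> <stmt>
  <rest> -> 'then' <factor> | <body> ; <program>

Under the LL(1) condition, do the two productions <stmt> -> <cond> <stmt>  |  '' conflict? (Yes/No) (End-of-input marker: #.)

FIRST(<cond> <stmt>) = { 'end', 'if', 'then' } and FIRST('') = { '' }.
The second alternative is nullable and FOLLOW(<stmt>) = { 'if' } shares 'if' with FIRST of the first — conflict.

Yes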